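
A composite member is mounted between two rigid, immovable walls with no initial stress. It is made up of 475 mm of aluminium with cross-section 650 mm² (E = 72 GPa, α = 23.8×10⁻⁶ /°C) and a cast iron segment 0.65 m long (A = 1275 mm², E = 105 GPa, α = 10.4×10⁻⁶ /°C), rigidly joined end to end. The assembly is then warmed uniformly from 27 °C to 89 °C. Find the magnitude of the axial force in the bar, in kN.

With the walls removed the bar would change length by δ_free = Σ αᵢΔT Lᵢ = 23.8×10⁻⁶×62×475 + 10.4×10⁻⁶×62×650 = 1.12 mm.
The walls prevent any net length change, so an axial force P (same in every segment) develops. Compatibility: P · Σ Lᵢ/(AᵢEᵢ) = δ_free.
Σ Lᵢ/(AᵢEᵢ) = 475/(650×72×10³) + 650/(1275×105×10³) = 1.5×10⁻⁵ mm/N.
So P = 1.12 / 1.5×10⁻⁵ = 74.64 kN, compressive.

P ≈ 74.6 kN (compressive)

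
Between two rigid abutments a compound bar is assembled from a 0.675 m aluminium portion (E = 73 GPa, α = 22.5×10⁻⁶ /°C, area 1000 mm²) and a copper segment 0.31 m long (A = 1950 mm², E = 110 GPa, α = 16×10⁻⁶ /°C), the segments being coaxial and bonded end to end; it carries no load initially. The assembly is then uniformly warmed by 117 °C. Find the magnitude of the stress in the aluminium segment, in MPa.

σ ≈ 220 MPa (compressive)

Free thermal expansion of the whole bar: Σ αᵢΔT Lᵢ = 22.5×10⁻⁶×117×675 + 16×10⁻⁶×117×310 = 2.357 mm.
The rigid supports impose zero overall length change; the single axial force P common to all segments must satisfy P Σ Lᵢ/(AᵢEᵢ) = δ_free.
The series flexibility is Σ Lᵢ/(AᵢEᵢ) = 675/(1000×73×10³) + 310/(1950×110×10³) = 1.069×10⁻⁵ mm/N.
Hence P = δ_free / Σ(L/AE) = 2.357/1.069×10⁻⁵ = 220.5 kN (compressive).
σ_{aluminium} = P / A = 220500 / 1000 = 220.5 MPa.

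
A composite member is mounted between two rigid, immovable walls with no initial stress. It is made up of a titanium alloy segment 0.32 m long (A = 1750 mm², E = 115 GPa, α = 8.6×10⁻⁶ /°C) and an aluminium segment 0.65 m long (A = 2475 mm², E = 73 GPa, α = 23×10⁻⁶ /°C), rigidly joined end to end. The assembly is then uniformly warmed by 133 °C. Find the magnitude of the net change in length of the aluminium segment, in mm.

With the walls removed the bar would change length by δ_free = Σ αᵢΔT Lᵢ = 8.6×10⁻⁶×133×320 + 23×10⁻⁶×133×650 = 2.354 mm.
The walls prevent any net length change, so an axial force P (same in every segment) develops. Compatibility: P · Σ Lᵢ/(AᵢEᵢ) = δ_free.
The series flexibility is Σ Lᵢ/(AᵢEᵢ) = 320/(1750×115×10³) + 650/(2475×73×10³) = 5.188×10⁻⁶ mm/N.
P = 2.354 / 5.188×10⁻⁶ = 453800 N = 453.8 kN, compressive.
For the aluminium segment, free thermal change = 23×10⁻⁶×133×650 = 1.988 mm and elastic change from P = 453800×650/(2475×73×10³) = 1.633 mm; these oppose, so the net change is 0.356 mm (segment lengthens).

|ΔL| ≈ 0.356 mm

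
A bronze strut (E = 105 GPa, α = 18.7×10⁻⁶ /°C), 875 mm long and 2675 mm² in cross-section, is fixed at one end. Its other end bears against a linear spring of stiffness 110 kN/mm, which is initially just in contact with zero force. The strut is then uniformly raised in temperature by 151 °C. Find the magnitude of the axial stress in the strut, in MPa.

σ ≈ 75.7 MPa (compressive)

Free thermal expansion: δ_free = αΔT L = 18.7×10⁻⁶ × 151 × 875 = 2.471 mm.
With a force P in the spring, the elastic change of the strut is PL/(AE) and that of the spring is P/k; compatibility requires their sum to equal δ_free.
P [ L/(AE) + 1/k ] = δ_free → P [ 875/(2675×105×10³) + 1/(110×10³) ] = 2.471.
P = 2.471 / 1.221×10⁻⁵ = 202400 N.
σ = P/A = 202400/2675 = 75.67 MPa.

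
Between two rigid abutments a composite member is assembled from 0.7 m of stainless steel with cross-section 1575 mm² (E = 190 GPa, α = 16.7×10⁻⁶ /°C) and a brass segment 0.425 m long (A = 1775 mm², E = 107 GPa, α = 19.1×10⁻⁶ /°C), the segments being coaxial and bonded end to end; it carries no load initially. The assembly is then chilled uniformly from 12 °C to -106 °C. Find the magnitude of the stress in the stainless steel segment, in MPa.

With the walls removed the bar would change length by δ_free = Σ αᵢΔT Lᵢ = 16.7×10⁻⁶×118×700 + 19.1×10⁻⁶×118×425 = 2.337 mm.
The walls prevent any net length change, so an axial force P (same in every segment) develops. Compatibility: P · Σ Lᵢ/(AᵢEᵢ) = δ_free.
Σ Lᵢ/(AᵢEᵢ) = 700/(1575×190×10³) + 425/(1775×107×10³) = 4.577×10⁻⁶ mm/N.
So P = 2.337 / 4.577×10⁻⁶ = 510.7 kN, tensile.
σ_{stainless steel} = P / A = 510700 / 1575 = 324.2 MPa.

σ ≈ 324 MPa (tensile)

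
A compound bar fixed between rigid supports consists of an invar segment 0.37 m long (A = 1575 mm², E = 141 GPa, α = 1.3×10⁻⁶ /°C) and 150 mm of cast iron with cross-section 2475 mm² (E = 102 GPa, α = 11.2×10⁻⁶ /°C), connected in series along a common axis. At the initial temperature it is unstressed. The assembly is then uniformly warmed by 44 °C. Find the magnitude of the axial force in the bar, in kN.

Free thermal expansion of the whole bar: Σ αᵢΔT Lᵢ = 1.3×10⁻⁶×44×370 + 11.2×10⁻⁶×44×150 = 0.09508 mm.
The walls prevent any net length change, so an axial force P (same in every segment) develops. Compatibility: P · Σ Lᵢ/(AᵢEᵢ) = δ_free.
The series flexibility is Σ Lᵢ/(AᵢEᵢ) = 370/(1575×141×10³) + 150/(2475×102×10³) = 2.26×10⁻⁶ mm/N.
So P = 0.09508 / 2.26×10⁻⁶ = 42.07 kN, compressive.

P ≈ 42.1 kN (compressive)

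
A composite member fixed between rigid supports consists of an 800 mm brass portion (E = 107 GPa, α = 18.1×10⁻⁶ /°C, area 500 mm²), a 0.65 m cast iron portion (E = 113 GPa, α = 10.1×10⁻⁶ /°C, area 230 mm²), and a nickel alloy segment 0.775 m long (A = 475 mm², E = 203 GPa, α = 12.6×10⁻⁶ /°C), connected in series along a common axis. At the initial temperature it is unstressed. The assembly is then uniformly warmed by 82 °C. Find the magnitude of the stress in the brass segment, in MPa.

σ ≈ 105 MPa (compressive)

With the walls removed the bar would change length by δ_free = Σ αᵢΔT Lᵢ = 18.1×10⁻⁶×82×800 + 10.1×10⁻⁶×82×650 + 12.6×10⁻⁶×82×775 = 2.526 mm.
The walls prevent any net length change, so an axial force P (same in every segment) develops. Compatibility: P · Σ Lᵢ/(AᵢEᵢ) = δ_free.
Σ Lᵢ/(AᵢEᵢ) = 800/(500×107×10³) + 650/(230×113×10³) + 775/(475×203×10³) = 4.8×10⁻⁵ mm/N.
P = 2.526 / 4.8×10⁻⁵ = 52630 N = 52.63 kN, compressive.
σ_{brass} = P / A = 52630 / 500 = 105.3 MPa.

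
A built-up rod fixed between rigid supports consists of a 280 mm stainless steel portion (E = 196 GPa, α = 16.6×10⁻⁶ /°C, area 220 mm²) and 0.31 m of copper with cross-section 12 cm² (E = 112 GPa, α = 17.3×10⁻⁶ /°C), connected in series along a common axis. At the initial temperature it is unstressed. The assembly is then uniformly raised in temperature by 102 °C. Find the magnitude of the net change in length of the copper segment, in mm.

|ΔL| ≈ 0.279 mm

With the walls removed the bar would change length by δ_free = Σ αᵢΔT Lᵢ = 16.6×10⁻⁶×102×280 + 17.3×10⁻⁶×102×310 = 1.021 mm.
The walls prevent any net length change, so an axial force P (same in every segment) develops. Compatibility: P · Σ Lᵢ/(AᵢEᵢ) = δ_free.
The series flexibility is Σ Lᵢ/(AᵢEᵢ) = 280/(220×196×10³) + 310/(1200×112×10³) = 8.8×10⁻⁶ mm/N.
P = 1.021 / 8.8×10⁻⁶ = 116000 N = 116 kN, compressive.
For the copper segment, free thermal change = 17.3×10⁻⁶×102×310 = 0.547 mm and elastic change from P = 116000×310/(1200×112×10³) = 0.2676 mm; these oppose, so the net change is 0.279 mm (segment lengthens).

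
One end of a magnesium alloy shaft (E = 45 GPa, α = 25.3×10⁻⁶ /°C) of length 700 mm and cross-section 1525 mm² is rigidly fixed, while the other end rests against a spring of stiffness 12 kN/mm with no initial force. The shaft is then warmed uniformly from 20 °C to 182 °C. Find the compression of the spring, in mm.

δ ≈ 2.56 mm

The unrestrained thermal change is αΔT L = 25.3×10⁻⁶ × 162 × 700 = 2.869 mm.
Let P be the compressive force at the spring. The shaft shortens elastically by PL/(AE) and the spring compresses by P/k; together these equal δ_free.
So P = δ_free / [L/(AE) + 1/k] = 2.869 / [ 700/(1525×45×10³) + 1/(12×10³) ].
P = 2.869 / 9.353×10⁻⁵ = 30670 N.
Spring compression = P/k = 30670/(12×10³) = 2.556 mm.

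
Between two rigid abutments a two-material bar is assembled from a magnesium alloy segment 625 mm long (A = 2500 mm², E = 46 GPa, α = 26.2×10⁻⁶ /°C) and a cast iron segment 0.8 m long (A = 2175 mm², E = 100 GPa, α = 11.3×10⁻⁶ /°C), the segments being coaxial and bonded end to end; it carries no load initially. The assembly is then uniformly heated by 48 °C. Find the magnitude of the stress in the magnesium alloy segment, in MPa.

With the walls removed the bar would change length by δ_free = Σ αᵢΔT Lᵢ = 26.2×10⁻⁶×48×625 + 11.3×10⁻⁶×48×800 = 1.22 mm.
The walls prevent any net length change, so an axial force P (same in every segment) develops. Compatibility: P · Σ Lᵢ/(AᵢEᵢ) = δ_free.
The series flexibility is Σ Lᵢ/(AᵢEᵢ) = 625/(2500×46×10³) + 800/(2175×100×10³) = 9.113×10⁻⁶ mm/N.
Hence P = δ_free / Σ(L/AE) = 1.22/9.113×10⁻⁶ = 133.9 kN (compressive).
σ_{magnesium alloy} = P / A = 133900 / 2500 = 53.55 MPa.

σ ≈ 53.5 MPa (compressive)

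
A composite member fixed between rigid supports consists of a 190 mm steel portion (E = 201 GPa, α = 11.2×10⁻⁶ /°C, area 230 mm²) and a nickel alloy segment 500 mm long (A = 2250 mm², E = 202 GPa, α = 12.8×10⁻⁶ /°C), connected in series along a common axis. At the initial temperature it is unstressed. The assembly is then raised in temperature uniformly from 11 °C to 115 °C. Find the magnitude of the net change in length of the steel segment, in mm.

|ΔL| ≈ 0.478 mm

With the walls removed the bar would change length by δ_free = Σ αᵢΔT Lᵢ = 11.2×10⁻⁶×104×190 + 12.8×10⁻⁶×104×500 = 0.8869 mm.
The walls prevent any net length change, so an axial force P (same in every segment) develops. Compatibility: P · Σ Lᵢ/(AᵢEᵢ) = δ_free.
The series flexibility is Σ Lᵢ/(AᵢEᵢ) = 190/(230×201×10³) + 500/(2250×202×10³) = 5.21×10⁻⁶ mm/N.
So P = 0.8869 / 5.21×10⁻⁶ = 170.2 kN, compressive.
For the steel segment, free thermal change = 11.2×10⁻⁶×104×190 = 0.2213 mm and elastic change from P = 170200×190/(230×201×10³) = 0.6996 mm; these oppose, so the net change is 0.478 mm (segment shortens).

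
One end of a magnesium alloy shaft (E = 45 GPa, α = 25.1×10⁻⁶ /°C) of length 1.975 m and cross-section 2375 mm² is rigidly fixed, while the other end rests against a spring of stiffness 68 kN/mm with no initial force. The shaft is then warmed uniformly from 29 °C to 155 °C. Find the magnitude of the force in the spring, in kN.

P ≈ 188 kN

Free thermal expansion: δ_free = αΔT L = 25.1×10⁻⁶ × 126 × 1975 = 6.246 mm.
Let P be the compressive force at the spring. The shaft shortens elastically by PL/(AE) and the spring compresses by P/k; together these equal δ_free.
P [ L/(AE) + 1/k ] = δ_free → P [ 1975/(2375×45×10³) + 1/(68×10³) ] = 6.246.
P = 6.246 / 3.319×10⁻⁵ = 188200 N.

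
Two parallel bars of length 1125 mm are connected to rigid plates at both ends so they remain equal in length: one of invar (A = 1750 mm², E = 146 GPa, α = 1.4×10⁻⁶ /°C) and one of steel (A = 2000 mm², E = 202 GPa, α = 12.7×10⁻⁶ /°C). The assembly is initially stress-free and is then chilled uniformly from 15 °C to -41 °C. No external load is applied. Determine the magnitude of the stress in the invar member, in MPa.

Both members must finish at the same length. With the larger α, the steel tends to over-contract; the plates restrain it, putting the steel in tension and the invar in compression. With no external load the two internal forces are equal and opposite, magnitude P.
Compatibility of the two members (thermal + elastic change equal): (α₁ − α₂)ΔT = P·[1/(A₁E₁) + 1/(A₂E₂)].
|α₁ − α₂|·ΔT = 11.3×10⁻⁶ × 56 = 0.0006328.
1/(A₁E₁) + 1/(A₂E₂) = 1/(1750×146×10³) + 1/(2000×202×10³) = 6.389×10⁻⁹ N⁻¹.
So P = 0.0006328 / 6.389×10⁻⁹ = 99.04 kN.
σ_{invar} = P/A₁ = 99040/1750 = 56.6 MPa, compressive.

σ ≈ 56.6 MPa (compressive)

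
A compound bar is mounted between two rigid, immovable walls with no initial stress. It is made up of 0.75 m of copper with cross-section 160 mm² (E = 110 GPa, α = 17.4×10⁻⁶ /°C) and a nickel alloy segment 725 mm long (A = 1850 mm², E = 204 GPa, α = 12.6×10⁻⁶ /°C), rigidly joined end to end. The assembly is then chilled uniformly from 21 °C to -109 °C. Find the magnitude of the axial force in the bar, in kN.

With the walls removed the bar would change length by δ_free = Σ αᵢΔT Lᵢ = 17.4×10⁻⁶×130×750 + 12.6×10⁻⁶×130×725 = 2.884 mm.
Since the ends are fixed, an axial force P builds up, equal in every segment, with P · Σ Lᵢ/(AᵢEᵢ) = δ_free.
Σ Lᵢ/(AᵢEᵢ) = 750/(160×110×10³) + 725/(1850×204×10³) = 4.453×10⁻⁵ mm/N.
Hence P = δ_free / Σ(L/AE) = 2.884/4.453×10⁻⁵ = 64.76 kN (tensile).

P ≈ 64.8 kN (tensile)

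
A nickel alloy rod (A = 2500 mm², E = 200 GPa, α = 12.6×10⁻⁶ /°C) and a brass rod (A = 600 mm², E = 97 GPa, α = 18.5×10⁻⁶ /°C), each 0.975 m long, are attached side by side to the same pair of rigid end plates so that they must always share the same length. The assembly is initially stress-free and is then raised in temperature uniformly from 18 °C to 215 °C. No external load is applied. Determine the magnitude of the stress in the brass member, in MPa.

The brass has the larger α, so on heating it would change length more than the nickel alloy if both were free. The rigid plates force a common final length, so the brass is put into compression and the nickel alloy into tension, with equal and opposite forces P (no external load).
Compatibility of the two members (thermal + elastic change equal): (α₁ − α₂)ΔT = P·[1/(A₁E₁) + 1/(A₂E₂)].
|α₁ − α₂|·ΔT = 5.9×10⁻⁶ × 197 = 0.001162.
1/(A₁E₁) + 1/(A₂E₂) = 1/(2500×200×10³) + 1/(600×97×10³) = 1.918×10⁻⁸ N⁻¹.
So P = 0.001162 / 1.918×10⁻⁸ = 60.59 kN.
σ_{brass} = P/A₂ = 60590/600 = 101 MPa, compressive.

σ ≈ 101 MPa (compressive)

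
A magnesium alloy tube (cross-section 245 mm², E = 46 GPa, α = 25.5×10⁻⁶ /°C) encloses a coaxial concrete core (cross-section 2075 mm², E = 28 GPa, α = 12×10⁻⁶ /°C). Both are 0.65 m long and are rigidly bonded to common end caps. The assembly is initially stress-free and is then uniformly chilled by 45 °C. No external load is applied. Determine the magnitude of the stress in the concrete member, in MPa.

σ ≈ 2.76 MPa (compressive)

The magnesium alloy has the larger α, so on cooling it would change length more than the concrete if both were free. The rigid plates force a common final length, so the magnesium alloy is put into tension and the concrete into compression, with equal and opposite forces P (no external load).
Equating the net (thermal + elastic) strains gives |α₁ − α₂|·ΔT = P·[1/(A₁E₁) + 1/(A₂E₂)].
|α₁ − α₂|·ΔT = 13.5×10⁻⁶ × 45 = 0.0006075.
1/(A₁E₁) + 1/(A₂E₂) = 1/(245×46×10³) + 1/(2075×28×10³) = 1.059×10⁻⁷ N⁻¹.
So P = 0.0006075 / 1.059×10⁻⁷ = 5.734 kN.
σ_{concrete} = P/A₂ = 5734/2075 = 2.763 MPa, compressive.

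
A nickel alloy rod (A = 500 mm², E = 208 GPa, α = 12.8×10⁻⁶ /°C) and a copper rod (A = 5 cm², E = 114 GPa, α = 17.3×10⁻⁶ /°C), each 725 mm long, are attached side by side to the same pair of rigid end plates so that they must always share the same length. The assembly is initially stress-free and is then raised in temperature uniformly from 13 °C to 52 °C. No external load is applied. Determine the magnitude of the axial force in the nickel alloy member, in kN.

The copper has the larger α, so on heating it would change length more than the nickel alloy if both were free. The rigid plates force a common final length, so the copper is put into compression and the nickel alloy into tension, with equal and opposite forces P (no external load).
Compatibility of the two members (thermal + elastic change equal): (α₁ − α₂)ΔT = P·[1/(A₁E₁) + 1/(A₂E₂)].
|α₁ − α₂|·ΔT = 4.5×10⁻⁶ × 39 = 0.0001755.
1/(A₁E₁) + 1/(A₂E₂) = 1/(500×208×10³) + 1/(500×114×10³) = 2.716×10⁻⁸ N⁻¹.
So P = 0.0001755 / 2.716×10⁻⁸ = 6.462 kN.

P ≈ 6.46 kN (tensile in the nickel alloy)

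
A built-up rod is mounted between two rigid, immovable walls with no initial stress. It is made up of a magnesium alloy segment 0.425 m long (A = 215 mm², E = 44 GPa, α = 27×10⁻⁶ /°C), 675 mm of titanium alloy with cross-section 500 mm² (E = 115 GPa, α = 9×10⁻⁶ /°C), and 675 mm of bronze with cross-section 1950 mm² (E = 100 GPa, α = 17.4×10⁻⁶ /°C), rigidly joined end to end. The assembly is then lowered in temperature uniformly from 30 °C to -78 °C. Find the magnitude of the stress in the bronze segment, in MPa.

σ ≈ 27 MPa (tensile)

With the walls removed the bar would change length by δ_free = Σ αᵢΔT Lᵢ = 27×10⁻⁶×108×425 + 9×10⁻⁶×108×675 + 17.4×10⁻⁶×108×675 = 3.164 mm.
The rigid supports impose zero overall length change; the single axial force P common to all segments must satisfy P Σ Lᵢ/(AᵢEᵢ) = δ_free.
Σ Lᵢ/(AᵢEᵢ) = 425/(215×44×10³) + 675/(500×115×10³) + 675/(1950×100×10³) = 6.013×10⁻⁵ mm/N.
P = 3.164 / 6.013×10⁻⁵ = 52620 N = 52.62 kN, tensile.
σ_{bronze} = P / A = 52620 / 1950 = 26.98 MPa.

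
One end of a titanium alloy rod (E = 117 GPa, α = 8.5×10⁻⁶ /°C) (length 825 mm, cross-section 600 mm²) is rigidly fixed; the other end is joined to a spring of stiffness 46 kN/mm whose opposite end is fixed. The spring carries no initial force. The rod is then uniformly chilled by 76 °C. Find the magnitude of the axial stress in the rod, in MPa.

The unrestrained thermal change is αΔT L = 8.5×10⁻⁶ × 76 × 825 = 0.533 mm.
With a force P in the spring, the elastic change of the rod is PL/(AE) and that of the spring is P/k; compatibility requires their sum to equal δ_free.
So P = δ_free / [L/(AE) + 1/k] = 0.533 / [ 825/(600×117×10³) + 1/(46×10³) ].
P = 0.533 / 3.349×10⁻⁵ = 15910 N.
σ = P/A = 15910/600 = 26.52 MPa.

σ ≈ 26.5 MPa (tensile)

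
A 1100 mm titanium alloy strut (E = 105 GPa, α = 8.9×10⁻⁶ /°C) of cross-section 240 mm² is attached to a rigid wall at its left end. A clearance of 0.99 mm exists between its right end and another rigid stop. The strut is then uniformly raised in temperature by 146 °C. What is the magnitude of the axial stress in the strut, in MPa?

Unrestrained expansion: δ_free = αΔT L = 8.9×10⁻⁶ × 146 × 1100 = 1.429 mm.
After closing the 0.99 mm clearance, 1.429 − 0.99 = 0.4393 mm of expansion remains to be suppressed by the wall.
That suppressed elongation corresponds to σ = E·Δ/L = 105×10³ × 0.4393/1100 = 41.94 MPa.

σ ≈ 41.9 MPa (compressive)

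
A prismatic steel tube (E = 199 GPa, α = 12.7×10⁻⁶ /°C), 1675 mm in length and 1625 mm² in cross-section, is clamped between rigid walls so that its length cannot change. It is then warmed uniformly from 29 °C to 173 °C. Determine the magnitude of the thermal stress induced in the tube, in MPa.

σ ≈ 364 MPa (compressive)

The supports are rigid, so the total axial strain is zero. The restrained thermal strain is ε = αΔT = 12.7×10⁻⁶ × 144 = 1828.8×10⁻⁶.
The stress required to suppress this strain is σ = Eε = 199×10³ × 1828.8×10⁻⁶ = 363.9 MPa, compressive since the tube is trying to expand.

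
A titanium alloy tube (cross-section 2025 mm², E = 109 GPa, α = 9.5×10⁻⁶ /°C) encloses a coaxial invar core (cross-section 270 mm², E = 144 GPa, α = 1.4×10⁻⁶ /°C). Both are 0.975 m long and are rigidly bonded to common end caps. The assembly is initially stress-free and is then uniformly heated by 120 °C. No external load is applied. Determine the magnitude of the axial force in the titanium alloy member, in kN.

The titanium alloy has the larger α, so on heating it would change length more than the invar if both were free. The rigid plates force a common final length, so the titanium alloy is put into compression and the invar into tension, with equal and opposite forces P (no external load).
Equating the net (thermal + elastic) strains gives |α₁ − α₂|·ΔT = P·[1/(A₁E₁) + 1/(A₂E₂)].
|α₁ − α₂|·ΔT = 8.1×10⁻⁶ × 120 = 0.000972.
1/(A₁E₁) + 1/(A₂E₂) = 1/(2025×109×10³) + 1/(270×144×10³) = 3.025×10⁻⁸ N⁻¹.
So P = 0.000972 / 3.025×10⁻⁸ = 32.13 kN.

P ≈ 32.1 kN (compressive in the titanium alloy)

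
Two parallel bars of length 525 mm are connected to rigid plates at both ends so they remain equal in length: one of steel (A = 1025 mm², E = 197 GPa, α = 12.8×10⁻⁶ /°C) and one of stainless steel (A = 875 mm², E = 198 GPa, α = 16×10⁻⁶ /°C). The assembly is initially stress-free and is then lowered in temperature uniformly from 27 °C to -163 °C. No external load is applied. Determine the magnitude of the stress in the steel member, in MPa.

σ ≈ 55.3 MPa (compressive)

Both members must finish at the same length. With the larger α, the stainless steel tends to over-contract; the plates restrain it, putting the stainless steel in tension and the steel in compression. With no external load the two internal forces are equal and opposite, magnitude P.
Equating the net (thermal + elastic) strains gives |α₁ − α₂|·ΔT = P·[1/(A₁E₁) + 1/(A₂E₂)].
|α₁ − α₂|·ΔT = 3.2×10⁻⁶ × 190 = 0.000608.
1/(A₁E₁) + 1/(A₂E₂) = 1/(1025×197×10³) + 1/(875×198×10³) = 1.072×10⁻⁸ N⁻¹.
So P = 0.000608 / 1.072×10⁻⁸ = 56.69 kN.
σ_{steel} = P/A₁ = 56690/1025 = 55.31 MPa, compressive.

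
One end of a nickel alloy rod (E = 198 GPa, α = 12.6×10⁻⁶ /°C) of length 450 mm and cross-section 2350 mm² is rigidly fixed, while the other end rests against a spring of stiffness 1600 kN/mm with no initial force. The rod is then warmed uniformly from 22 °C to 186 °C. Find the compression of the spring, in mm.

δ ≈ 0.365 mm

The unrestrained thermal change is αΔT L = 12.6×10⁻⁶ × 164 × 450 = 0.9299 mm.
With a force P in the spring, the elastic change of the rod is PL/(AE) and that of the spring is P/k; compatibility requires their sum to equal δ_free.
So P = δ_free / [L/(AE) + 1/k] = 0.9299 / [ 450/(2350×198×10³) + 1/(1600×10³) ].
P = 0.9299 / 1.592×10⁻⁶ = 584100 N.
Spring compression = P/k = 584100/(1600×10³) = 0.365 mm.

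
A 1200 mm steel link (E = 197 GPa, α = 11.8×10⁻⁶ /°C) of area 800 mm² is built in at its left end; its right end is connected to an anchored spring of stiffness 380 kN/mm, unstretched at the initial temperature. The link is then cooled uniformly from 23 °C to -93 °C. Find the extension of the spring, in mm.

Free thermal contraction: δ_free = αΔT L = 11.8×10⁻⁶ × 116 × 1200 = 1.643 mm.
Let P be the tensile force in the spring. The link extends elastically by PL/(AE) and the spring stretches by P/k; together these equal δ_free.
So P = δ_free / [L/(AE) + 1/k] = 1.643 / [ 1200/(800×197×10³) + 1/(380×10³) ].
P = 1.643 / 1.025×10⁻⁵ = 160300 N.
Spring extension = P/k = 160300/(380×10³) = 0.4219 mm.

δ ≈ 0.422 mm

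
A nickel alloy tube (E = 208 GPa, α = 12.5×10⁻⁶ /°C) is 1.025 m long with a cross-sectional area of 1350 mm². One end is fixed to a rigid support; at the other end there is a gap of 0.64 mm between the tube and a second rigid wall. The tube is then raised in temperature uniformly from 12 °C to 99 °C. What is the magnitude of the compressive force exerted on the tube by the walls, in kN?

If the wall were absent the tube would grow by αΔT L = 12.5×10⁻⁶ × 87 × 1025 = 1.115 mm.
After closing the 0.64 mm clearance, 1.115 − 0.64 = 0.4747 mm of expansion remains to be suppressed by the wall.
That suppressed elongation corresponds to σ = E·Δ/L = 208×10³ × 0.4747/1025 = 96.33 MPa.
Force on the wall = σA = 96.33 × 1350 mm² = 130 kN.

P ≈ 130 kN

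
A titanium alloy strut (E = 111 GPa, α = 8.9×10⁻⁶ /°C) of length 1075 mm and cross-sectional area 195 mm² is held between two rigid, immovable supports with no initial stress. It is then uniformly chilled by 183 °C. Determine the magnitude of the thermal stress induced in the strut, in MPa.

σ ≈ 181 MPa (tensile)

Because both ends are immovable the net strain is zero, and the suppressed thermal strain is αΔT = 8.9×10⁻⁶ × 183 = 1628.7×10⁻⁶.
The stress required to suppress this strain is σ = Eε = 111×10³ × 1628.7×10⁻⁶ = 180.8 MPa, tensile since the strut is trying to contract.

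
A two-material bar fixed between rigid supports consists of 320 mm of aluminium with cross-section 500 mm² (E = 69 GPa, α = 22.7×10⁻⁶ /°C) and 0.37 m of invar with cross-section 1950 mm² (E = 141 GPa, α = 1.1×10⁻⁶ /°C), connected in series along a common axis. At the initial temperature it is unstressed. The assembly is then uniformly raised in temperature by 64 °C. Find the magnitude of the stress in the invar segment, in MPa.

σ ≈ 23.7 MPa (compressive)

If the supports were absent, the total length change would be Σ αᵢΔT Lᵢ = 22.7×10⁻⁶×64×320 + 1.1×10⁻⁶×64×370 = 0.4909 mm.
Since the ends are fixed, an axial force P builds up, equal in every segment, with P · Σ Lᵢ/(AᵢEᵢ) = δ_free.
Σ Lᵢ/(AᵢEᵢ) = 320/(500×69×10³) + 370/(1950×141×10³) = 1.062×10⁻⁵ mm/N.
Hence P = δ_free / Σ(L/AE) = 0.4909/1.062×10⁻⁵ = 46.22 kN (compressive).
σ_{invar} = P / A = 46220 / 1950 = 23.7 MPa.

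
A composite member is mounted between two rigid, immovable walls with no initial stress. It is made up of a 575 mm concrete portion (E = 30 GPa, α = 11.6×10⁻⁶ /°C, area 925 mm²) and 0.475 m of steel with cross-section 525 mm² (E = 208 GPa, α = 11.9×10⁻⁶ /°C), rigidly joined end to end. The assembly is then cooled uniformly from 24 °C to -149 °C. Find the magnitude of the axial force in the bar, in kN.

P ≈ 85 kN (tensile)

With the walls removed the bar would change length by δ_free = Σ αᵢΔT Lᵢ = 11.6×10⁻⁶×173×575 + 11.9×10⁻⁶×173×475 = 2.132 mm.
Since the ends are fixed, an axial force P builds up, equal in every segment, with P · Σ Lᵢ/(AᵢEᵢ) = δ_free.
Σ Lᵢ/(AᵢEᵢ) = 575/(925×30×10³) + 475/(525×208×10³) = 2.507×10⁻⁵ mm/N.
So P = 2.132 / 2.507×10⁻⁵ = 85.03 kN, tensile.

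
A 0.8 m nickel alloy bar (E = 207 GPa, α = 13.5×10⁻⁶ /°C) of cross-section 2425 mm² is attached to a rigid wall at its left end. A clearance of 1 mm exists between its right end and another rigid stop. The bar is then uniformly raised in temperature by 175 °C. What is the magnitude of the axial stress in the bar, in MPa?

Free thermal elongation = αΔT L = 13.5×10⁻⁶ × 175 × 800 = 1.89 mm.
The gap closes (δ_free > 1 mm) and the wall then resists a further 1.89 − 1 = 0.89 mm of expansion.
So σ = E(δ_free − g)/L = 207×10³ × 0.89/800 = 230.3 MPa.

σ ≈ 230 MPa (compressive)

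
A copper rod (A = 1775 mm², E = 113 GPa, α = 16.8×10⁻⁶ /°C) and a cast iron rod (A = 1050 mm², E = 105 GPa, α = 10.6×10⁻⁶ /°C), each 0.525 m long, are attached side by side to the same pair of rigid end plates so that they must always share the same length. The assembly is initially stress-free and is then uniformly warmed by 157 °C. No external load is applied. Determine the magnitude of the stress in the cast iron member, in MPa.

Equilibrium of a rigid end plate with no external load gives equal and opposite internal forces ±P in the two members. Since α_{copper} > α_{cast iron}, heating drives the copper into compression and the cast iron into tension.
Setting the final lengths equal and cancelling L: (α₁ − α₂)ΔT = P/(A₁E₁) + P/(A₂E₂).
|α₁ − α₂|·ΔT = 6.2×10⁻⁶ × 157 = 0.0009734.
1/(A₁E₁) + 1/(A₂E₂) = 1/(1775×113×10³) + 1/(1050×105×10³) = 1.406×10⁻⁸ N⁻¹.
P = 0.0009734 / 1.406×10⁻⁸ = 69250 N = 69.25 kN.
σ_{cast iron} = P/A₂ = 69250/1050 = 65.95 MPa, tensile.

σ ≈ 66 MPa (tensile)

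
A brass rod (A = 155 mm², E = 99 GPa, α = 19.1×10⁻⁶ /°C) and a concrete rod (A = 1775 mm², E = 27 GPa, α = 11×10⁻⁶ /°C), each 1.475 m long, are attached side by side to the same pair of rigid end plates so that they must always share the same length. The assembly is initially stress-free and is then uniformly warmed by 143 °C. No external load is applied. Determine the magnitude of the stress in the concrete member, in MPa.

Both members must finish at the same length. With the larger α, the brass tends to over-expand; the plates restrain it, putting the brass in compression and the concrete in tension. With no external load the two internal forces are equal and opposite, magnitude P.
Setting the final lengths equal and cancelling L: (α₁ − α₂)ΔT = P/(A₁E₁) + P/(A₂E₂).
|α₁ − α₂|·ΔT = 8.1×10⁻⁶ × 143 = 0.001158.
1/(A₁E₁) + 1/(A₂E₂) = 1/(155×99×10³) + 1/(1775×27×10³) = 8.603×10⁻⁸ N⁻¹.
P = 0.001158 / 8.603×10⁻⁸ = 13460 N = 13.46 kN.
σ_{concrete} = P/A₂ = 13460/1775 = 7.585 MPa, tensile.

σ ≈ 7.58 MPa (tensile)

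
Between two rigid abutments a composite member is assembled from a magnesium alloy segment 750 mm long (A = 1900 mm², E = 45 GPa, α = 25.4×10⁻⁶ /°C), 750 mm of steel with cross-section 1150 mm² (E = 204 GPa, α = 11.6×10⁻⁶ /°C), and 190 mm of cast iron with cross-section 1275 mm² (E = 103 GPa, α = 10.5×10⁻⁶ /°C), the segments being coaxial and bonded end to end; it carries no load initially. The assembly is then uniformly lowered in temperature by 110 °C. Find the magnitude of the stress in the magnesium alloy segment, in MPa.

σ ≈ 128 MPa (tensile)

Free thermal contraction of the whole bar: Σ αᵢΔT Lᵢ = 25.4×10⁻⁶×110×750 + 11.6×10⁻⁶×110×750 + 10.5×10⁻⁶×110×190 = 3.272 mm.
The rigid supports impose zero overall length change; the single axial force P common to all segments must satisfy P Σ Lᵢ/(AᵢEᵢ) = δ_free.
Σ Lᵢ/(AᵢEᵢ) = 750/(1900×45×10³) + 750/(1150×204×10³) + 190/(1275×103×10³) = 1.342×10⁻⁵ mm/N.
Hence P = δ_free / Σ(L/AE) = 3.272/1.342×10⁻⁵ = 243.9 kN (tensile).
σ_{magnesium alloy} = P / A = 243900 / 1900 = 128.4 MPa.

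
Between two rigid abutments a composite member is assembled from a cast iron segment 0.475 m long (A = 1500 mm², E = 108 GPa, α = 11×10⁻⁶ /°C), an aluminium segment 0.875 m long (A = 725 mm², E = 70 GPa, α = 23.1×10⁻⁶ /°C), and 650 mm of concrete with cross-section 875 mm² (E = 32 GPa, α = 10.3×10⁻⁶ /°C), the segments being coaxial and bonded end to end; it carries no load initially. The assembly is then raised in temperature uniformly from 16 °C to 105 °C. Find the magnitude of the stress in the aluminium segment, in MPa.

σ ≈ 90.9 MPa (compressive)

If the supports were absent, the total length change would be Σ αᵢΔT Lᵢ = 11×10⁻⁶×89×475 + 23.1×10⁻⁶×89×875 + 10.3×10⁻⁶×89×650 = 2.86 mm.
The walls prevent any net length change, so an axial force P (same in every segment) develops. Compatibility: P · Σ Lᵢ/(AᵢEᵢ) = δ_free.
The series flexibility is Σ Lᵢ/(AᵢEᵢ) = 475/(1500×108×10³) + 875/(725×70×10³) + 650/(875×32×10³) = 4.339×10⁻⁵ mm/N.
P = 2.86 / 4.339×10⁻⁵ = 65910 N = 65.91 kN, compressive.
σ_{aluminium} = P / A = 65910 / 725 = 90.91 MPa.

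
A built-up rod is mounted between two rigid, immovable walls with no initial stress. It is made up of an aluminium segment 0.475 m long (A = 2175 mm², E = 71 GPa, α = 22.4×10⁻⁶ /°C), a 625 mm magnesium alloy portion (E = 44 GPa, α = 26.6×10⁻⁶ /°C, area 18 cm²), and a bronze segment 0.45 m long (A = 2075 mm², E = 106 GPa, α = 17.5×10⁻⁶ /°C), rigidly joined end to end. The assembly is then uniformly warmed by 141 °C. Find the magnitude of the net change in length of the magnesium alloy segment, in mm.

|ΔL| ≈ 0.66 mm

If the supports were absent, the total length change would be Σ αᵢΔT Lᵢ = 22.4×10⁻⁶×141×475 + 26.6×10⁻⁶×141×625 + 17.5×10⁻⁶×141×450 = 4.955 mm.
Since the ends are fixed, an axial force P builds up, equal in every segment, with P · Σ Lᵢ/(AᵢEᵢ) = δ_free.
Σ Lᵢ/(AᵢEᵢ) = 475/(2175×71×10³) + 625/(1800×44×10³) + 450/(2075×106×10³) = 1.301×10⁻⁵ mm/N.
Hence P = δ_free / Σ(L/AE) = 4.955/1.301×10⁻⁵ = 380.7 kN (compressive).
For the magnesium alloy segment, free thermal change = 26.6×10⁻⁶×141×625 = 2.344 mm and elastic change from P = 380700×625/(1800×44×10³) = 3.005 mm; these oppose, so the net change is 0.66 mm (segment shortens).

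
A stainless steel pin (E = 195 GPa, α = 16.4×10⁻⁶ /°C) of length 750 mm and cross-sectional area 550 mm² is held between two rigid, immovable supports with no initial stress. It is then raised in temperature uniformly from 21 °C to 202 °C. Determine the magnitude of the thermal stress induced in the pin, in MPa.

The supports are rigid, so the total axial strain is zero. The restrained thermal strain is ε = αΔT = 16.4×10⁻⁶ × 181 = 2968.4×10⁻⁶.
Hence σ = E·αΔT = 195×10³ × 2968.4×10⁻⁶ = 578.8 MPa, compressive.

σ ≈ 579 MPa (compressive)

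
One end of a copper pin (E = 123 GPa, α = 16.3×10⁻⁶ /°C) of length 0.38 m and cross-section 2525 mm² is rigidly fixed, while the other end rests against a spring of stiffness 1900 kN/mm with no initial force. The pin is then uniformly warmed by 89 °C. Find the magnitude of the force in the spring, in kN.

The unrestrained thermal change is αΔT L = 16.3×10⁻⁶ × 89 × 380 = 0.5513 mm.
With a force P in the spring, the elastic change of the pin is PL/(AE) and that of the spring is P/k; compatibility requires their sum to equal δ_free.
So P = δ_free / [L/(AE) + 1/k] = 0.5513 / [ 380/(2525×123×10³) + 1/(1900×10³) ].
P = 0.5513 / 1.75×10⁻⁶ = 315000 N.

P ≈ 315 kN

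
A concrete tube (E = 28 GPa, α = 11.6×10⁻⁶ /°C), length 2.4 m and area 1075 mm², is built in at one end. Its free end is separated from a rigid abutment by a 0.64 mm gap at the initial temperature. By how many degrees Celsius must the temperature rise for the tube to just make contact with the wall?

Contact occurs when the free expansion equals the gap: αΔT L = 0.64 mm.
ΔT = 0.64 / (11.6×10⁻⁶ × 2400) = 22.99 °C.

ΔT ≈ 23 °C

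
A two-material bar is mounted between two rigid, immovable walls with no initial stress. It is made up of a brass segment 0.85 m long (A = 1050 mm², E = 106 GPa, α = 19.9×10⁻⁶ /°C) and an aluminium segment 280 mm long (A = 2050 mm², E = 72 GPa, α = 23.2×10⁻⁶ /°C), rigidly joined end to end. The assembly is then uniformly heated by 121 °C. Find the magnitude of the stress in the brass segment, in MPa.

σ ≈ 283 MPa (compressive)

With the walls removed the bar would change length by δ_free = Σ αᵢΔT Lᵢ = 19.9×10⁻⁶×121×850 + 23.2×10⁻⁶×121×280 = 2.833 mm.
The walls prevent any net length change, so an axial force P (same in every segment) develops. Compatibility: P · Σ Lᵢ/(AᵢEᵢ) = δ_free.
Σ Lᵢ/(AᵢEᵢ) = 850/(1050×106×10³) + 280/(2050×72×10³) = 9.534×10⁻⁶ mm/N.
Hence P = δ_free / Σ(L/AE) = 2.833/9.534×10⁻⁶ = 297.1 kN (compressive).
σ_{brass} = P / A = 297100 / 1050 = 283 MPa.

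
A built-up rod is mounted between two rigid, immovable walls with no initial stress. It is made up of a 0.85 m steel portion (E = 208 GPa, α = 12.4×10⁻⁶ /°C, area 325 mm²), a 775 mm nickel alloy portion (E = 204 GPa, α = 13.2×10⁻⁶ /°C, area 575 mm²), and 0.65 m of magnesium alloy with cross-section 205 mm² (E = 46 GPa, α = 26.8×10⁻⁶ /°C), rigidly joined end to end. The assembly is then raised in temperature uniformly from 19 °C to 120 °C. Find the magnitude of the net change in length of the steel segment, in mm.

Free thermal expansion of the whole bar: Σ αᵢΔT Lᵢ = 12.4×10⁻⁶×101×850 + 13.2×10⁻⁶×101×775 + 26.8×10⁻⁶×101×650 = 3.857 mm.
Since the ends are fixed, an axial force P builds up, equal in every segment, with P · Σ Lᵢ/(AᵢEᵢ) = δ_free.
The series flexibility is Σ Lᵢ/(AᵢEᵢ) = 850/(325×208×10³) + 775/(575×204×10³) + 650/(205×46×10³) = 8.811×10⁻⁵ mm/N.
So P = 3.857 / 8.811×10⁻⁵ = 43.78 kN, compressive.
For the steel segment, free thermal change = 12.4×10⁻⁶×101×850 = 1.065 mm and elastic change from P = 43780×850/(325×208×10³) = 0.5505 mm; these oppose, so the net change is 0.514 mm (segment lengthens).

|ΔL| ≈ 0.514 mm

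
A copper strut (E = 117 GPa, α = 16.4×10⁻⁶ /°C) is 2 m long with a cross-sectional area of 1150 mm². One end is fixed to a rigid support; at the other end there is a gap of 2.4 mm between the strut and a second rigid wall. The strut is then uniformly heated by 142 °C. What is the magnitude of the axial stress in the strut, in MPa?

If the wall were absent the strut would grow by αΔT L = 16.4×10⁻⁶ × 142 × 2000 = 4.658 mm.
This exceeds the 2.4 mm gap, so the wall pushes back. The portion of expansion that must be recovered elastically is δ_free − gap = 4.658 − 2.4 = 2.258 mm.
That suppressed elongation corresponds to σ = E·Δ/L = 117×10³ × 2.258/2000 = 132.1 MPa.

σ ≈ 132 MPa (compressive)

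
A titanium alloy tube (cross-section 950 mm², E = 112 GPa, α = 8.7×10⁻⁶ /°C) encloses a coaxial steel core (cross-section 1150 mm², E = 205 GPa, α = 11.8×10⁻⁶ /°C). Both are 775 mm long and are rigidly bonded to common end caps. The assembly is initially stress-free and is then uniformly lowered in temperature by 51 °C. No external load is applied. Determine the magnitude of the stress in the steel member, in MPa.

σ ≈ 10.1 MPa (tensile)

Both members must finish at the same length. With the larger α, the steel tends to over-contract; the plates restrain it, putting the steel in tension and the titanium alloy in compression. With no external load the two internal forces are equal and opposite, magnitude P.
Equating the net (thermal + elastic) strains gives |α₁ − α₂|·ΔT = P·[1/(A₁E₁) + 1/(A₂E₂)].
|α₁ − α₂|·ΔT = 3.1×10⁻⁶ × 51 = 0.0001581.
1/(A₁E₁) + 1/(A₂E₂) = 1/(950×112×10³) + 1/(1150×205×10³) = 1.364×10⁻⁸ N⁻¹.
So P = 0.0001581 / 1.364×10⁻⁸ = 11.59 kN.
σ_{steel} = P/A₂ = 11590/1150 = 10.08 MPa, tensile.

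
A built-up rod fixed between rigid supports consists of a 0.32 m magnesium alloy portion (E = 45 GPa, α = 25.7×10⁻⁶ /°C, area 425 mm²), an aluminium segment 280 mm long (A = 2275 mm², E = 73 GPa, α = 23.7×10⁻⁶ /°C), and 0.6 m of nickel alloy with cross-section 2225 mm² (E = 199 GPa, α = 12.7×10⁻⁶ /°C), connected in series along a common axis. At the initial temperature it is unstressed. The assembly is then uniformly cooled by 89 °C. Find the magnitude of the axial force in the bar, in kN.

If the supports were absent, the total length change would be Σ αᵢΔT Lᵢ = 25.7×10⁻⁶×89×320 + 23.7×10⁻⁶×89×280 + 12.7×10⁻⁶×89×600 = 2.001 mm.
Since the ends are fixed, an axial force P builds up, equal in every segment, with P · Σ Lᵢ/(AᵢEᵢ) = δ_free.
Σ Lᵢ/(AᵢEᵢ) = 320/(425×45×10³) + 280/(2275×73×10³) + 600/(2225×199×10³) = 1.977×10⁻⁵ mm/N.
So P = 2.001 / 1.977×10⁻⁵ = 101.2 kN, tensile.

P ≈ 101 kN (tensile)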